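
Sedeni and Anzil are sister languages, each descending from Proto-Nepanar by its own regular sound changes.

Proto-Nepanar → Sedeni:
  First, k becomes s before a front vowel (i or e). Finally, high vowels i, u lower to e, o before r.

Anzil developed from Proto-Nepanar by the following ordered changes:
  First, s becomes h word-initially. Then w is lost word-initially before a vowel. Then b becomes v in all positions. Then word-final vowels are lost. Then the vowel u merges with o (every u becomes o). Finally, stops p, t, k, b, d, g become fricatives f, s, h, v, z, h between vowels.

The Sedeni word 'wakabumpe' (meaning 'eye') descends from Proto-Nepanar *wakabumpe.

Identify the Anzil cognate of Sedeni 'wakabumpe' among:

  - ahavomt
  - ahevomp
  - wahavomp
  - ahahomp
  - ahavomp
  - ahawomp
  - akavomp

ahavomp

Anzil: start from *wakabumpe.
  rule 1: no change — wakabumpe
  rule 2 (glide loss): wakabumpe → akabumpe
  rule 3 (unconditioned shift): akabumpe → akavumpe
  rule 4 (apocope): akavumpe → akavump
  rule 5 (vowel merger): akavump → akavomp
  rule 6 (intervocalic lenition): akavomp → ahavomp
  ⇒ Anzil ahavomp
Only 'ahavomp' matches the regular Anzil development of *wakabumpe.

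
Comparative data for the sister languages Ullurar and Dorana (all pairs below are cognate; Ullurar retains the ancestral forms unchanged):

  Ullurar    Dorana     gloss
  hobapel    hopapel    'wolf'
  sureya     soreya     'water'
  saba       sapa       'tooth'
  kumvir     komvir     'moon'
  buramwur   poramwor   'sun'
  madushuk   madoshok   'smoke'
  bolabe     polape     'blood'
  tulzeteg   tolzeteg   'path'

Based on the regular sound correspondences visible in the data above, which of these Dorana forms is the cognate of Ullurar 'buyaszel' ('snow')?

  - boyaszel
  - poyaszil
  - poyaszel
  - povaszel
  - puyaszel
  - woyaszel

poyaszel

buramwur ~ poramwor — Ullurar b corresponds to Dorana p word-initially before a back vowel.
madushuk ~ madoshok, tulzeteg ~ tolzeteg — Ullurar u corresponds to Dorana o after a consonant, before a consonant other than r, m, n, p, b, f, v.
Applying these to Ullurar 'buyaszel':
  buyaszel → puyaszel   (b→p word-initially before a back vowel)
  puyaszel → poyaszel   (u→o after a consonant, before a consonant other than r, m, n, p, b, f, v)
So the Dorana cognate is 'poyaszel'.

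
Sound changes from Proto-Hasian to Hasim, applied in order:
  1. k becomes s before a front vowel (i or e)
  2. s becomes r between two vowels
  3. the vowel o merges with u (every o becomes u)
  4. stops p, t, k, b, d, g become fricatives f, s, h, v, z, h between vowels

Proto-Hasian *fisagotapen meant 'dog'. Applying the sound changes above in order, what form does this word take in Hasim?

Hasim: start from *fisagotapen.
  rule 1: no change — fisagotapen
  rule 2 (rhotacism): fisagotapen → firagotapen
  rule 3 (vowel merger): firagotapen → firagutapen
  rule 4 (intervocalic lenition): firagutapen → firahusafen
  ⇒ Hasim firahusafen

firahusafen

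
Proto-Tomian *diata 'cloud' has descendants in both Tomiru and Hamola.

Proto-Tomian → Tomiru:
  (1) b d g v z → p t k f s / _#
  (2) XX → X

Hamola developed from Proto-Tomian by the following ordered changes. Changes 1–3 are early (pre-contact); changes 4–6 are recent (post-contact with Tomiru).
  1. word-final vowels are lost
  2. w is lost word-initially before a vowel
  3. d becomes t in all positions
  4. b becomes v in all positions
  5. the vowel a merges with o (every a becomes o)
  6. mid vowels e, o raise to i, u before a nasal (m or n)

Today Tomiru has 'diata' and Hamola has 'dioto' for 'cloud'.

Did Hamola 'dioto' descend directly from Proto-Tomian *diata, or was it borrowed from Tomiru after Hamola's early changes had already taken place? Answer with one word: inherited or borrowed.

If inherited, *diata would pass through all of Hamola's changes:
Hamola: start from *diata.
  rule 1 (apocope): diata → diat
  rule 2: no change — diat
  rule 3 (unconditioned shift): diat → tiat
  rule 4: no change — tiat
  rule 5 (vowel merger): tiat → tiot
  rule 6: no change — tiot
  ⇒ Hamola tiot
If borrowed from Tomiru 'diata' after the early changes, it would undergo only the recent ones:
  rule 4 (unconditioned shift): no change (diata)
  rule 5 (vowel merger): diata → dioto
  rule 6 (pre-nasal raising): no change (dioto)
  ⇒ as a loan: dioto
Hamola 'dioto' matches the loan outcome 'dioto', not the inherited 'tiot' — it skipped the early Hamola changes, so it was borrowed from Tomiru.

borrowed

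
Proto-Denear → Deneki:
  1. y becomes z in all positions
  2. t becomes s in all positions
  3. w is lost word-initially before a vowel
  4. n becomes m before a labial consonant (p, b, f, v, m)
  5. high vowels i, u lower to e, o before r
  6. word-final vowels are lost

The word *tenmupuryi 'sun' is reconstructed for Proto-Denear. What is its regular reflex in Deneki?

Deneki: *tenmupuryi
  tenmupuryi → tenmupurzi   [unconditioned shift]
  tenmupurzi → senmupurzi   [unconditioned shift]
  senmupurzi (rule 3 does not apply)
  senmupurzi → semmupurzi   [nasal place assimilation]
  semmupurzi → semmuporzi   [pre-rhotic lowering]
  semmuporzi → semmuporz   [apocope]
  giving Deneki semmuporz.

semmuporz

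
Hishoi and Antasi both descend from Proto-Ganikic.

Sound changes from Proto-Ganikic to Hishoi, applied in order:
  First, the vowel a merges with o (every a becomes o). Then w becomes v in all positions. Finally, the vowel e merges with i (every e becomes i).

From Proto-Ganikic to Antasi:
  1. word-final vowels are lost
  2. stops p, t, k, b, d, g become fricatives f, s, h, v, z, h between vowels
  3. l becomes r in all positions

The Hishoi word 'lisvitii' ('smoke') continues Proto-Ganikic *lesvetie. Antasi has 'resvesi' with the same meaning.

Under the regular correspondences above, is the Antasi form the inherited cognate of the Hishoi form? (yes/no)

Derive the expected Antasi reflex of *lesvetie:
Antasi: *lesvetie
  lesvetie → lesveti   [apocope]
  lesveti → lesvesi   [intervocalic lenition]
  lesvesi → resvesi   [unconditioned shift]
  giving Antasi resvesi.
Antasi 'resvesi' matches the regular reflex exactly, so the pair is cognate.

yes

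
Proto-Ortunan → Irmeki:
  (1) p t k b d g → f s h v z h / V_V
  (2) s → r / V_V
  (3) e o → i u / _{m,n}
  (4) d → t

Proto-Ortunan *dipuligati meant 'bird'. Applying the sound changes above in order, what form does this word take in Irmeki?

Irmeki: start from *dipuligati.
  rule 1 (intervocalic lenition): dipuligati → difulihasi
  rule 2 (rhotacism): difulihasi → difulihari
  rule 3: no change — difulihari
  rule 4 (unconditioned shift): difulihari → tifulihari
  ⇒ Irmeki tifulihari

tifulihari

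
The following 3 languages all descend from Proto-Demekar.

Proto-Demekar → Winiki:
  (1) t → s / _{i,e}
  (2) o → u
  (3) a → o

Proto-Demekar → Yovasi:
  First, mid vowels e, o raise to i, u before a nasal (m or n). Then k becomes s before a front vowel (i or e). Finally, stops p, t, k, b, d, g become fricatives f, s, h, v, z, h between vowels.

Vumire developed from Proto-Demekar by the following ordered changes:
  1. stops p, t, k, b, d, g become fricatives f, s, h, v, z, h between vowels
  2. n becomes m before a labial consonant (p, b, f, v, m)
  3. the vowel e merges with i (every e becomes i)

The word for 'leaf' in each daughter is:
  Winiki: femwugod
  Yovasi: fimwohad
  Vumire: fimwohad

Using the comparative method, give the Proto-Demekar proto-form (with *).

*femwogad

Position 7: Winiki has o, Yovasi has a, Vumire has a. Yovasi preserves a here (none of its changes turn any other segment into a), so the proto-segment is *a.
Position 5: Winiki has u, Yovasi has o, Vumire has o. Yovasi preserves o here (none of its changes turn any other segment into o), so the proto-segment is *o.
Position 2: Winiki has e, Yovasi has i, Vumire has i. Winiki preserves e here (none of its changes turn any other segment into e), so the proto-segment is *e.
This points to *femwogad. Verify forward in each daughter:
Winiki: *femwogad > femwugad > femwugod  (by vowel merger, vowel merger)
Yovasi: start from *femwogad.
  rule 1 (pre-nasal raising): femwogad → fimwogad
  rule 2: no change — fimwogad
  rule 3 (intervocalic lenition): fimwogad → fimwohad
  ⇒ Yovasi fimwohad
Vumire: *femwogad
  femwogad → femwohad   [intervocalic lenition]
  femwohad (rule 2 does not apply)
  femwohad → fimwohad   [vowel merger]
  giving Vumire fimwohad.
Only *femwogad yields all of Winiki femwugod, Yovasi fimwohad, Vumire fimwohad.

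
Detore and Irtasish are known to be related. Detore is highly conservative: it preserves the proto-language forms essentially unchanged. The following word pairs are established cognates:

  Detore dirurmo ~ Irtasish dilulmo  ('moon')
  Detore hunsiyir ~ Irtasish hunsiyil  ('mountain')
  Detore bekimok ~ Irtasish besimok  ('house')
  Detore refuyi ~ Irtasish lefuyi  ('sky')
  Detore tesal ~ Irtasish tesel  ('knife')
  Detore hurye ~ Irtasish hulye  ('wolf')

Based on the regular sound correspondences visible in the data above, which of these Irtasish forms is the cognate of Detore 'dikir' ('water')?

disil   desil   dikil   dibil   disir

disil

bekimok ~ besimok — Detore k corresponds to Irtasish s between vowels (before a front vowel).
hunsiyir ~ hunsiyil — Detore r corresponds to Irtasish l word-finally.
Applying these to Detore 'dikir':
  dikir → disir   (k→s between vowels (before a front vowel))
  disir → disil   (r→l word-finally)
So the Irtasish cognate is 'disil'.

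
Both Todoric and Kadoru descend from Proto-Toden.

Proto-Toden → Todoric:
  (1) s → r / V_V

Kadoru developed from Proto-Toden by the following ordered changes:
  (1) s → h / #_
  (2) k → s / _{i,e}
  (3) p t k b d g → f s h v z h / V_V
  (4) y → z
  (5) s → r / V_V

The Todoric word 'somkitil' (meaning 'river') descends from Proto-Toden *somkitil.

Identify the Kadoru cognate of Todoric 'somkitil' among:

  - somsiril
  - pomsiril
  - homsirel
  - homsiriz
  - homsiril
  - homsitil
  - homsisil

Kadoru: start from *somkitil.
  rule 1 (debuccalisation): somkitil → homkitil
  rule 2 (palatalisation): homkitil → homsitil
  rule 3 (intervocalic lenition): homsitil → homsisil
  rule 4: no change — homsisil
  rule 5 (rhotacism): homsisil → homsiril
  ⇒ Kadoru homsiril
Only 'homsiril' matches the regular Kadoru development of *somkitil.

homsiril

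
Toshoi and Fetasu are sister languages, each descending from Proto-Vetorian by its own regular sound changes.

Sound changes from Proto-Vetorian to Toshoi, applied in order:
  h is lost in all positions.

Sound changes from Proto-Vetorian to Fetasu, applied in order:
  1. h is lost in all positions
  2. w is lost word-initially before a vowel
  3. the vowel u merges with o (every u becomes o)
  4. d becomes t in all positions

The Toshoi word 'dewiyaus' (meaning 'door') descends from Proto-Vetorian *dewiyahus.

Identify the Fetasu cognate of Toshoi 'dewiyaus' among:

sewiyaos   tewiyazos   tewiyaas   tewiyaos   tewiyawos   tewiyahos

Fetasu: start from *dewiyahus.
  rule 1 (h-loss): dewiyahus → dewiyaus
  rule 2: no change — dewiyaus
  rule 3 (vowel merger): dewiyaus → dewiyaos
  rule 4 (unconditioned shift): dewiyaos → tewiyaos
  ⇒ Fetasu tewiyaos
Among the options, 'tewiyaos' alone shows every Fetasu change applied in order.

tewiyaos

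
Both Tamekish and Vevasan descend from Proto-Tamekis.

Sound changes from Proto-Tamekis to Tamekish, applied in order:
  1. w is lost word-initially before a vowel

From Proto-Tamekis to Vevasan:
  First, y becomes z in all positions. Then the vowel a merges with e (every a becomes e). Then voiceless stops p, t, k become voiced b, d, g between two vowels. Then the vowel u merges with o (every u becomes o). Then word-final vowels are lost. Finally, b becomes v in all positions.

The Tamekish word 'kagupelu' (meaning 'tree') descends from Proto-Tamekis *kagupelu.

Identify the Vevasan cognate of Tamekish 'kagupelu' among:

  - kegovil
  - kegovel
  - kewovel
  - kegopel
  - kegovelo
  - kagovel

kegovel

Vevasan: *kagupelu > kegupelu > kegubelu > kegobelo > kegobel > kegovel  (by vowel merger, intervocalic voicing, vowel merger, apocope, unconditioned shift)
Among the options, 'kegovel' alone shows every Vevasan change applied in order.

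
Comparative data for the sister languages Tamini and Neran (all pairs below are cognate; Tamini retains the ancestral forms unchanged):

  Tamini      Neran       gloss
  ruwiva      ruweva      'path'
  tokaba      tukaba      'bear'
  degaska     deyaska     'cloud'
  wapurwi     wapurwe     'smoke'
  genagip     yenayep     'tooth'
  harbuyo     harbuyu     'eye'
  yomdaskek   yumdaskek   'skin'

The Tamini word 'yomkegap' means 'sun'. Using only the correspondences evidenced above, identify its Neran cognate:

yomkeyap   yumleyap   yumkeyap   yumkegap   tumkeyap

yumkeyap

yomdaskek ~ yumdaskek — Tamini o corresponds to Neran u after a consonant, before a nasal.
degaska ~ deyaska — Tamini g corresponds to Neran y between vowels (before a back vowel).
Applying these to Tamini 'yomkegap':
  yomkegap → yumkegap   (o→u after a consonant, before a nasal)
  yumkegap → yumkeyap   (g→y between vowels (before a back vowel))
So the Neran cognate is 'yumkeyap'.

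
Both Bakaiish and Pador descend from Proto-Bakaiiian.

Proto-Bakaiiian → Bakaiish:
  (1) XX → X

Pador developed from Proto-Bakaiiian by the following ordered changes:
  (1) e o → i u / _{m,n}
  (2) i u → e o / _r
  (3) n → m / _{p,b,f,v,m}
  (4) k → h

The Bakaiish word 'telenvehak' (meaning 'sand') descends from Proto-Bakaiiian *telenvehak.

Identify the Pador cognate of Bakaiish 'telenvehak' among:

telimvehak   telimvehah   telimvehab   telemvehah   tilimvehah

Pador: *telenvehak > telinvehak > telimvehak > telimvehah  (by pre-nasal raising, nasal place assimilation, unconditioned shift)
Among the options, 'telimvehah' alone shows every Pador change applied in order.

telimvehah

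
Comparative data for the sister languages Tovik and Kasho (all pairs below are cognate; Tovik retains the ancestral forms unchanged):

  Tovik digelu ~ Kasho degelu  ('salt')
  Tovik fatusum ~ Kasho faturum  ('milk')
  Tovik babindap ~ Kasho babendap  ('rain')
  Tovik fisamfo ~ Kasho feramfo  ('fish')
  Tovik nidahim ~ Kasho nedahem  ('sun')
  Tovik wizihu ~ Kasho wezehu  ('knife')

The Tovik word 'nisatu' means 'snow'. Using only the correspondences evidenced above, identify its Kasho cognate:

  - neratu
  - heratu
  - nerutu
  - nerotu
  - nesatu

digelu ~ degelu, fisamfo ~ feramfo — Tovik i corresponds to Kasho e after a consonant, before a consonant other than r, m, n, p, b, f, v.
fisamfo ~ feramfo — Tovik s corresponds to Kasho r between vowels (before a back vowel).
Applying these to Tovik 'nisatu':
  nisatu → nesatu   (i→e after a consonant, before a consonant other than r, m, n, p, b, f, v)
  nesatu → neratu   (s→r between vowels (before a back vowel))
So the Kasho cognate is 'neratu'.

neratu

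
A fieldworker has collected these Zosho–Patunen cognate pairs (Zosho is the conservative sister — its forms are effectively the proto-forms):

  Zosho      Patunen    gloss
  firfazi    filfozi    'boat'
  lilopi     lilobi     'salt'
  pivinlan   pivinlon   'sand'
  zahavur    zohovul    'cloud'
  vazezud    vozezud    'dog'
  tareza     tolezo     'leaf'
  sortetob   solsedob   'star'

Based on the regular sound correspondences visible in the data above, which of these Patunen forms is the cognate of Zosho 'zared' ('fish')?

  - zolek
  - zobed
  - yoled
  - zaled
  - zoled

tareza ~ tolezo — Zosho a corresponds to Patunen o after a consonant, before r.
tareza ~ tolezo — Zosho r corresponds to Patunen l between vowels (before a front vowel).
Applying these to Zosho 'zared':
  zared → zored   (a→o after a consonant, before r)
  zored → zoled   (r→l between vowels (before a front vowel))
So the Patunen cognate is 'zoled'.

zoled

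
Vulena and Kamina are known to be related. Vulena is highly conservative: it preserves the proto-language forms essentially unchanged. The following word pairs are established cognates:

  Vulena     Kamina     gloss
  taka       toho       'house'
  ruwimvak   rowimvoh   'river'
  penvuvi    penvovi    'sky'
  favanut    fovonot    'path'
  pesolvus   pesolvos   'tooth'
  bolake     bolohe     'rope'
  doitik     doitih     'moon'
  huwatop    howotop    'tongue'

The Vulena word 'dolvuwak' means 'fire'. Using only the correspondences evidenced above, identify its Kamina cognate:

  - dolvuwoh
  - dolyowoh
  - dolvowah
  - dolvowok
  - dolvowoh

dolvowoh

ruwimvak ~ rowimvoh, favanut ~ fovonot — Vulena u corresponds to Kamina o after a consonant, before a consonant other than r, m, n, p, b, f, v.
taka ~ toho, ruwimvak ~ rowimvoh — Vulena a corresponds to Kamina o after a consonant, before a consonant other than r, m, n, p, b, f, v.
ruwimvak ~ rowimvoh, doitik ~ doitih — Vulena k corresponds to Kamina h word-finally.
Applying these to Vulena 'dolvuwak':
  dolvuwak → dolvowak   (u→o after a consonant, before a consonant other than r, m, n, p, b, f, v)
  dolvowak → dolvowok   (a→o after a consonant, before a consonant other than r, m, n, p, b, f, v)
  dolvowok → dolvowoh   (k→h word-finally)
So the Kamina cognate is 'dolvowoh'.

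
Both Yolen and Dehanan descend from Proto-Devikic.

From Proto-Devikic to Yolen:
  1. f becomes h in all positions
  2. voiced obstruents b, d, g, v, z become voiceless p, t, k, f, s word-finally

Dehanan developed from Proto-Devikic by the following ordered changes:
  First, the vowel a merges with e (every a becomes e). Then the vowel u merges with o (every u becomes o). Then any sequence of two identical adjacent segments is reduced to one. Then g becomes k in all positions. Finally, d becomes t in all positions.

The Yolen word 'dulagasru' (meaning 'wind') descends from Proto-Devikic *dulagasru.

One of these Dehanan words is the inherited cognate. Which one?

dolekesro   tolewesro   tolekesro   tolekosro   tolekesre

tolekesro

Dehanan: *dulagasru
  dulagasru → dulegesru   [vowel merger]
  dulegesru → dolegesro   [vowel merger]
  dolegesro (rule 3 does not apply)
  dolegesro → dolekesro   [unconditioned shift]
  dolekesro → tolekesro   [unconditioned shift]
  giving Dehanan tolekesro.
Among the options, 'tolekesro' alone shows every Dehanan change applied in order.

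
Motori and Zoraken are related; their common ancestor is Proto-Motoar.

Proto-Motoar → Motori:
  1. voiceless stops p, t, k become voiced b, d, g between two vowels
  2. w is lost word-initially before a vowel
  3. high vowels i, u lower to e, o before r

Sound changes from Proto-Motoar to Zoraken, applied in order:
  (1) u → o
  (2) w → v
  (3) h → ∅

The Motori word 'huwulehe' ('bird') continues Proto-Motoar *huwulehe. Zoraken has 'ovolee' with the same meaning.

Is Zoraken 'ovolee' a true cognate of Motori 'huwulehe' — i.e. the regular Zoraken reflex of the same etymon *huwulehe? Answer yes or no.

Derive the expected Zoraken reflex of *huwulehe:
Zoraken: *huwulehe > howolehe > hovolehe > ovolee  (by vowel merger, unconditioned shift, h-loss)
Zoraken 'ovolee' matches the regular reflex exactly, so the pair is cognate.

yes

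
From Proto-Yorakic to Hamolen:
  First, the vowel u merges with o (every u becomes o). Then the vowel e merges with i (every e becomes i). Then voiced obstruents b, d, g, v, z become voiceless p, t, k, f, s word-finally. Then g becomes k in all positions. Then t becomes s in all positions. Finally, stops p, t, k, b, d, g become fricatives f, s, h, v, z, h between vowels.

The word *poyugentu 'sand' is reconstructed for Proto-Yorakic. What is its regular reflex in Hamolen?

poyohinso

Hamolen: start from *poyugentu.
  rule 1 (vowel merger): poyugentu → poyogento
  rule 2 (vowel merger): poyogento → poyoginto
  rule 3: no change — poyoginto
  rule 4 (unconditioned shift): poyoginto → poyokinto
  rule 5 (unconditioned shift): poyokinto → poyokinso
  rule 6 (intervocalic lenition): poyokinso → poyohinso
  ⇒ Hamolen poyohinso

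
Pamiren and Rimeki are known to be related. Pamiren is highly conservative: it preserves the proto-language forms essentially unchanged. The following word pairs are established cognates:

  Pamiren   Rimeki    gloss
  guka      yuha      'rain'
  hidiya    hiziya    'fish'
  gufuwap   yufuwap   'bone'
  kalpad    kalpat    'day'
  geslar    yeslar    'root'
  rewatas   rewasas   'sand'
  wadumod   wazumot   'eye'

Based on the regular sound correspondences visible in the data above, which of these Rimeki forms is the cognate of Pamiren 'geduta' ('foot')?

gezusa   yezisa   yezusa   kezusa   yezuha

yezusa

geslar ~ yeslar — Pamiren g corresponds to Rimeki y word-initially before a front vowel.
wadumod ~ wazumot — Pamiren d corresponds to Rimeki z between vowels (before a back vowel).
rewatas ~ rewasas — Pamiren t corresponds to Rimeki s between vowels (before a back vowel).
Applying these to Pamiren 'geduta':
  geduta → yeduta   (g→y word-initially before a front vowel)
  yeduta → yezuta   (d→z between vowels (before a back vowel))
  yezuta → yezusa   (t→s between vowels (before a back vowel))
So the Rimeki cognate is 'yezusa'.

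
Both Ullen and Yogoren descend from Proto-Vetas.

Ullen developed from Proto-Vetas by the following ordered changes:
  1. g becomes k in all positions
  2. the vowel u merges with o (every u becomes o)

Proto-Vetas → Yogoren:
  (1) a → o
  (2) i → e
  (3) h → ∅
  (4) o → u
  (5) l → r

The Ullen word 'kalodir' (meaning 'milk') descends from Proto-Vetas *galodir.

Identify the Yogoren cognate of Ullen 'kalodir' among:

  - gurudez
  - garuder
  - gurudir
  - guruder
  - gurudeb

guruder

Yogoren: *galodir > golodir > goloder > guluder > guruder  (by vowel merger, vowel merger, vowel merger, unconditioned shift)
Only 'guruder' matches the regular Yogoren development of *galodir.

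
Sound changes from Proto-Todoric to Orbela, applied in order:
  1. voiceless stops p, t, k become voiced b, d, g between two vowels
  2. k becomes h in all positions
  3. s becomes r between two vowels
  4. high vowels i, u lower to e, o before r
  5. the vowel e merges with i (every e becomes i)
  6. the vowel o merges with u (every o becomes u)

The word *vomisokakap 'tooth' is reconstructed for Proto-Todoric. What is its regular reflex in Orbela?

vumirugagap

Orbela: start from *vomisokakap.
  rule 1 (intervocalic voicing): vomisokakap → vomisogagap
  rule 2: no change — vomisogagap
  rule 3 (rhotacism): vomisogagap → vomirogagap
  rule 4 (pre-rhotic lowering): vomirogagap → vomerogagap
  rule 5 (vowel merger): vomerogagap → vomirogagap
  rule 6 (vowel merger): vomirogagap → vumirugagap
  ⇒ Orbela vumirugagap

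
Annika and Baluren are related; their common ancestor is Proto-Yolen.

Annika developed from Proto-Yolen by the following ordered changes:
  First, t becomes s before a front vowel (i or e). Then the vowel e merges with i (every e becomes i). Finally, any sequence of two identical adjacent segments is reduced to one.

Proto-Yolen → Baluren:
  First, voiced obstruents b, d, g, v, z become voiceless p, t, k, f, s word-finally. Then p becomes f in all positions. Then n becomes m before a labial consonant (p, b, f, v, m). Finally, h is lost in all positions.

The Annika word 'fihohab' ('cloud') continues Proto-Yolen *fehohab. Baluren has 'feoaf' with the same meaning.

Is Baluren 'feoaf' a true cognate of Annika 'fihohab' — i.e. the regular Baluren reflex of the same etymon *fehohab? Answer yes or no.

yes

Derive the expected Baluren reflex of *fehohab:
Baluren: *fehohab > fehohap > fehohaf > feoaf  (by final devoicing, unconditioned shift, h-loss)
Baluren 'feoaf' matches the regular reflex exactly, so the pair is cognate.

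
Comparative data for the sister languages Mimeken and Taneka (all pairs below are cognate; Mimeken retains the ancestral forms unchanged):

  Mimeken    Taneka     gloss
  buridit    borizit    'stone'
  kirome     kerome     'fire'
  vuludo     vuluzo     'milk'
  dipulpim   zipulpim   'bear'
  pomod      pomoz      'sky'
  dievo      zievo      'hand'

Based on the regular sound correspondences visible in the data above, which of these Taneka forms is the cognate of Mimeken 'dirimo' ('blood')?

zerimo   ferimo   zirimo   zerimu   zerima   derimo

dipulpim ~ zipulpim, dievo ~ zievo — Mimeken d corresponds to Taneka z word-initially before a front vowel.
kirome ~ kerome — Mimeken i corresponds to Taneka e after a consonant, before r.
Applying these to Mimeken 'dirimo':
  dirimo → zirimo   (d→z word-initially before a front vowel)
  zirimo → zerimo   (i→e after a consonant, before r)
So the Taneka cognate is 'zerimo'.

zerimo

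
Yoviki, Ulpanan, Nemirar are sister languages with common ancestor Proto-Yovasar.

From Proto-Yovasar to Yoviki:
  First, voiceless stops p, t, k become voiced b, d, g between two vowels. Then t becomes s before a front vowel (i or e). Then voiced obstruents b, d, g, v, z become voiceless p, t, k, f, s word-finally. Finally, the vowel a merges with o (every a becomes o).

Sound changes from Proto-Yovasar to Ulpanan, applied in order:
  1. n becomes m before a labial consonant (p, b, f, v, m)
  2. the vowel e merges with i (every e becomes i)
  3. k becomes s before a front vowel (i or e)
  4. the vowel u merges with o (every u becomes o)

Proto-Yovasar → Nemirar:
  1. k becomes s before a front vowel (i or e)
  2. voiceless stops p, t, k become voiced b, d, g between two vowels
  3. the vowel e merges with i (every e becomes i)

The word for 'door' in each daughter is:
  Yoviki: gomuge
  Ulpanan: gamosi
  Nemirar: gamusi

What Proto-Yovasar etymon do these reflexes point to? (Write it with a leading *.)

*gamuke

Position 4: Yoviki has u, Ulpanan has o, Nemirar has u. Yoviki preserves u here (none of its changes turn any other segment into u), so the proto-segment is *u.
Position 2: Yoviki has o, Ulpanan has a, Nemirar has a. Ulpanan preserves a here (none of its changes turn any other segment into a), so the proto-segment is *a.
Position 5: Yoviki has g, Ulpanan has s, Nemirar has s. Taking the neighbouring segments as reconstructed: Yoviki g could go back to *k or *g; Ulpanan s could go back to *k or *s; Nemirar s could go back to *k or *s — the one source consistent with every daughter is *k.
Continuing position by position gives *gamuke; check it forward:
Yoviki: start from *gamuke.
  rule 1 (intervocalic voicing): gamuke → gamuge
  rule 2: no change — gamuge
  rule 3: no change — gamuge
  rule 4 (vowel merger): gamuge → gomuge
  ⇒ Yoviki gomuge
Ulpanan: start from *gamuke.
  rule 1: no change — gamuke
  rule 2 (vowel merger): gamuke → gamuki
  rule 3 (palatalisation): gamuki → gamusi
  rule 4 (vowel merger): gamusi → gamosi
  ⇒ Ulpanan gamosi
Nemirar: start from *gamuke.
  rule 1 (palatalisation): gamuke → gamuse
  rule 2: no change — gamuse
  rule 3 (vowel merger): gamuse → gamusi
  ⇒ Nemirar gamusi
*gamuke is the unique common source.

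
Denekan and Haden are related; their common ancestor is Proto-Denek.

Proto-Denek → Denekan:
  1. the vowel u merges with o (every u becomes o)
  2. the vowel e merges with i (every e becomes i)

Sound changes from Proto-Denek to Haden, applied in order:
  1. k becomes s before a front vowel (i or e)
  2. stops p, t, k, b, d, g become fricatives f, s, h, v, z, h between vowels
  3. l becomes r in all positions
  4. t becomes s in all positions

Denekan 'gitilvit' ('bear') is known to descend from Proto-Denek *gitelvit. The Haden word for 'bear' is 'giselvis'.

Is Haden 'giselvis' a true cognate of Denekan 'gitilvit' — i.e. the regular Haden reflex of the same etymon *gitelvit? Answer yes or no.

Derive the expected Haden reflex of *gitelvit:
Haden: start from *gitelvit.
  rule 1: no change — gitelvit
  rule 2 (intervocalic lenition): gitelvit → giselvit
  rule 3 (unconditioned shift): giselvit → giservit
  rule 4 (unconditioned shift): giservit → giservis
  ⇒ Haden giservis
The regular Haden reflex would be 'giservis', but the attested form is 'giselvis'. The correspondence is irregular, so they are not cognates (the Haden form has a different source).

no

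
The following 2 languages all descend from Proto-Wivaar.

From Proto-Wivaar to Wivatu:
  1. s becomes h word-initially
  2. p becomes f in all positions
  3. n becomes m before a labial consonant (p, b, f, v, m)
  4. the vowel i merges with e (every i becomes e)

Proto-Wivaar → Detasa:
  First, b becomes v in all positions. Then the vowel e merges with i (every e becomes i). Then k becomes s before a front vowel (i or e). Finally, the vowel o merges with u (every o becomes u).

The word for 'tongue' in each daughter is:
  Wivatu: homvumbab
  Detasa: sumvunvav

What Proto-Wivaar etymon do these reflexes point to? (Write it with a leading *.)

*somvunbab

Position 2: Wivatu has o, Detasa has u. Wivatu preserves o here (none of its changes turn any other segment into o), so the proto-segment is *o.
Position 9: Wivatu has b, Detasa has v. Wivatu preserves b here (none of its changes turn any other segment into b), so the proto-segment is *b.
Continuing position by position gives *somvunbab; check it forward:
Wivatu: *somvunbab
  somvunbab → homvunbab   [debuccalisation]
  homvunbab (rule 2 does not apply)
  homvunbab → homvumbab   [nasal place assimilation]
  homvumbab (rule 4 does not apply)
  giving Wivatu homvumbab.
Detasa: *somvunbab > somvunvav > sumvunvav  (by unconditioned shift, vowel merger)
No other proto-form is consistent with every reflex, so the reconstruction is *somvunbab.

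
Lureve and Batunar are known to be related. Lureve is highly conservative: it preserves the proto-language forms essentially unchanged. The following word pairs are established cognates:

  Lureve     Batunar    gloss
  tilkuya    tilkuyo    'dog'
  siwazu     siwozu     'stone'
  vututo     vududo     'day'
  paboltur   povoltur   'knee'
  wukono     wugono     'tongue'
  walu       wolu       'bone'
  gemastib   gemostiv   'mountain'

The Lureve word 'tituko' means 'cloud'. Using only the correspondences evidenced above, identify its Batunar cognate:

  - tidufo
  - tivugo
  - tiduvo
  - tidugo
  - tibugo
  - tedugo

tidugo

vututo ~ vududo — Lureve t corresponds to Batunar d between vowels (before a back vowel).
wukono ~ wugono — Lureve k corresponds to Batunar g between vowels (before a back vowel).
Applying these to Lureve 'tituko':
  tituko → tiduko   (t→d between vowels (before a back vowel))
  tiduko → tidugo   (k→g between vowels (before a back vowel))
So the Batunar cognate is 'tidugo'.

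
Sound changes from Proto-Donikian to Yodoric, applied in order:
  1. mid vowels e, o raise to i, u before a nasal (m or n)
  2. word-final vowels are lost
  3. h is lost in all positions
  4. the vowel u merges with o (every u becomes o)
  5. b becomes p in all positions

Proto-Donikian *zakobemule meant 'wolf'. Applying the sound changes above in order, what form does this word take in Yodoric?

Yodoric: *zakobemule > zakobimule > zakobimul > zakobimol > zakopimol  (by pre-nasal raising, apocope, vowel merger, unconditioned shift)

zakopimol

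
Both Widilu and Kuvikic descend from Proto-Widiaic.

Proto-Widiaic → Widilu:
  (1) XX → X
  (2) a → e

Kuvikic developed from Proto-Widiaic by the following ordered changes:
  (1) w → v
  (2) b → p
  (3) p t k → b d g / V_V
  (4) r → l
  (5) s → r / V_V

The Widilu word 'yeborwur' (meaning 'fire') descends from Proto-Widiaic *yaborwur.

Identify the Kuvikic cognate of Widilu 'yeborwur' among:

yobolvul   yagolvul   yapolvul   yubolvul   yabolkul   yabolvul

Kuvikic: *yaborwur
  yaborwur → yaborvur   [unconditioned shift]
  yaborvur → yaporvur   [unconditioned shift]
  yaporvur → yaborvur   [intervocalic voicing]
  yaborvur → yabolvul   [unconditioned shift]
  yabolvul (rule 5 does not apply)
  giving Kuvikic yabolvul.
Among the options, 'yabolvul' alone shows every Kuvikic change applied in order.

yabolvul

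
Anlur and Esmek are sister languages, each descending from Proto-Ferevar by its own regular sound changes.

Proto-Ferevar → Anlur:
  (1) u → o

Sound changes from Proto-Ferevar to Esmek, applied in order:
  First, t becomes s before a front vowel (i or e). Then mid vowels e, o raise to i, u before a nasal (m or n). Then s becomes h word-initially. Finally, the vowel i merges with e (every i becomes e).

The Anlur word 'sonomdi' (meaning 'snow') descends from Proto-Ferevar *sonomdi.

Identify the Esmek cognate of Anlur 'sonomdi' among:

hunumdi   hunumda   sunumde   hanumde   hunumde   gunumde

Esmek: *sonomdi > sunumdi > hunumdi > hunumde  (by pre-nasal raising, debuccalisation, vowel merger)

hunumde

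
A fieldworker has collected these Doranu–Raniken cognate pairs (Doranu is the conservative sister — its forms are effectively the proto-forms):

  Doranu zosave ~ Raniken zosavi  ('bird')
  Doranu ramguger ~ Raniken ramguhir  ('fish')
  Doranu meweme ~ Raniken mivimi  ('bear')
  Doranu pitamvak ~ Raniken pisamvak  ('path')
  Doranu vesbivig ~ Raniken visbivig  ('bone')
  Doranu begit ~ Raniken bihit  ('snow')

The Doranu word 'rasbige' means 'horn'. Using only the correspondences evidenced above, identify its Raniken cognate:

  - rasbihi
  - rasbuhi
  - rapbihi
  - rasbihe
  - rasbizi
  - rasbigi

ramguger ~ ramguhir — Doranu g corresponds to Raniken h between vowels (before a front vowel).
zosave ~ zosavi, meweme ~ mivimi — Doranu e corresponds to Raniken i word-finally.
Applying these to Doranu 'rasbige':
  rasbige → rasbihe   (g→h between vowels (before a front vowel))
  rasbihe → rasbihi   (e→i word-finally)
So the Raniken cognate is 'rasbihi'.

rasbihi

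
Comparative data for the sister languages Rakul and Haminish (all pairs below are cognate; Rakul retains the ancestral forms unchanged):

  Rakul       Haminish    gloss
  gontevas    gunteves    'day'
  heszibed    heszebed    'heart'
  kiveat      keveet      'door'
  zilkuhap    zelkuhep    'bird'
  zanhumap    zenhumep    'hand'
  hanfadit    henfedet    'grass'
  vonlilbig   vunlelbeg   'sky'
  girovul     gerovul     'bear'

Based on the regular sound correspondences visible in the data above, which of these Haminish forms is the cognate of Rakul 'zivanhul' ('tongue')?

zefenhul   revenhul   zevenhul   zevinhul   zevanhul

zevenhul

kiveat ~ keveet — Rakul i corresponds to Haminish e after a consonant, before a labial obstruent.
zanhumap ~ zenhumep, hanfadit ~ henfedet — Rakul a corresponds to Haminish e after a consonant, before a nasal.
Applying these to Rakul 'zivanhul':
  zivanhul → zevanhul   (i→e after a consonant, before a labial obstruent)
  zevanhul → zevenhul   (a→e after a consonant, before a nasal)
So the Haminish cognate is 'zevenhul'.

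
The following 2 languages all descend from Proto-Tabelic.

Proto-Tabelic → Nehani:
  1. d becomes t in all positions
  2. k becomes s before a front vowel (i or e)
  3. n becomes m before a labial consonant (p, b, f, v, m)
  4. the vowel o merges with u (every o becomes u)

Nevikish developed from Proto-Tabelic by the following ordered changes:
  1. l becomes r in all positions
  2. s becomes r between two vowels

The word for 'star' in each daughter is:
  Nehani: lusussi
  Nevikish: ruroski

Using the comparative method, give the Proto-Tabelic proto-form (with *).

*lusoski

Position 4: Nehani has u, Nevikish has o. Nevikish preserves o here (none of its changes turn any other segment into o), so the proto-segment is *o.
Position 1: Nehani has l, Nevikish has r. Nehani preserves l here (none of its changes turn any other segment into l), so the proto-segment is *l.
Position 3: Nehani has s, Nevikish has r. Taking the neighbouring segments as reconstructed: Nehani s can only go back to *s; Nevikish r could go back to *s or *l or *r — the one source consistent with every daughter is *s.
Verify the candidate proto-form against each daughter:
Nehani: *lusoski
  lusoski (rule 1 does not apply)
  lusoski → lusossi   [palatalisation]
  lusossi (rule 3 does not apply)
  lusossi → lusussi   [vowel merger]
  giving Nehani lusussi.
Nevikish: *lusoski
  lusoski → rusoski   [unconditioned shift]
  rusoski → ruroski   [rhotacism]
  giving Nevikish ruroski.
No other proto-form is consistent with every reflex, so the reconstruction is *lusoski.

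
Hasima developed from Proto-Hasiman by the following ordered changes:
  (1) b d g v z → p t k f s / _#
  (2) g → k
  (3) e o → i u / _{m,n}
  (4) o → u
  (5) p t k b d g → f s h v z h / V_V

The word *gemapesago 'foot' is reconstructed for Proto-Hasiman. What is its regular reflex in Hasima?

Hasima: *gemapesago
  gemapesago (rule 1 does not apply)
  gemapesago → kemapesako   [unconditioned shift]
  kemapesako → kimapesako   [pre-nasal raising]
  kimapesako → kimapesaku   [vowel merger]
  kimapesaku → kimafesahu   [intervocalic lenition]
  giving Hasima kimafesahu.

kimafesahu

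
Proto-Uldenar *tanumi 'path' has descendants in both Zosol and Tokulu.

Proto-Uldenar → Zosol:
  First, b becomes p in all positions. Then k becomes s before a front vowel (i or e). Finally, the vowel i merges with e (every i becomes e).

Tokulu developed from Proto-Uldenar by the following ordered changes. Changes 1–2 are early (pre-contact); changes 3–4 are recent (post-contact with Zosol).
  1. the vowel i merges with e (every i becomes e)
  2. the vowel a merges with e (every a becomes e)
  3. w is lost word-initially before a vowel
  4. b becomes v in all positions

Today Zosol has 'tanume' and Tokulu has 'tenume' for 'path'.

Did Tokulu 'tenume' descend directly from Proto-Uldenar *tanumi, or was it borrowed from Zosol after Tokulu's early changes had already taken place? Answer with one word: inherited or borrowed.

inherited

If inherited, *tanumi would pass through all of Tokulu's changes:
Tokulu: *tanumi > tanume > tenume  (by vowel merger, vowel merger)
If borrowed from Zosol 'tanume' after the early changes, it would undergo only the recent ones:
  rule 3 (glide loss): no change (tanume)
  rule 4 (unconditioned shift): no change (tanume)
  ⇒ as a loan: tanume
Tokulu 'tenume' matches the inherited outcome exactly, so it is an inherited cognate, not a loan.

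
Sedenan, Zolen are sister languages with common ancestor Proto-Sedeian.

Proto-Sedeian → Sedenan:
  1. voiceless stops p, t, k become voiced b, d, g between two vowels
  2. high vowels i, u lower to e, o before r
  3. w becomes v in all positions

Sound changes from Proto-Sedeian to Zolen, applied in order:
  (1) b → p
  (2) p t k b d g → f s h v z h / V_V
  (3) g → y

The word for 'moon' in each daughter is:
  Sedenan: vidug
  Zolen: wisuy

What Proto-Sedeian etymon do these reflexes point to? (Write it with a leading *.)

*witug

Position 5: Sedenan has g, Zolen has y. Taking the neighbouring segments as reconstructed: Sedenan g can only go back to *g; Zolen y could go back to *g or *y — the one source consistent with every daughter is *g.
Position 1: Sedenan has v, Zolen has w. Zolen preserves w here (none of its changes turn any other segment into w), so the proto-segment is *w.
Position 3: Sedenan has d, Zolen has s. Taking the neighbouring segments as reconstructed: Sedenan d could go back to *t or *d; Zolen s could go back to *t or *s — the one source consistent with every daughter is *t.
Continuing position by position gives *witug; check it forward:
Sedenan: start from *witug.
  rule 1 (intervocalic voicing): witug → widug
  rule 2: no change — widug
  rule 3 (unconditioned shift): widug → vidug
  ⇒ Sedenan vidug
Zolen: start from *witug.
  rule 1: no change — witug
  rule 2 (intervocalic lenition): witug → wisug
  rule 3 (unconditioned shift): wisug → wisuy
  ⇒ Zolen wisuy
Only *witug yields all of Sedenan vidug, Zolen wisuy.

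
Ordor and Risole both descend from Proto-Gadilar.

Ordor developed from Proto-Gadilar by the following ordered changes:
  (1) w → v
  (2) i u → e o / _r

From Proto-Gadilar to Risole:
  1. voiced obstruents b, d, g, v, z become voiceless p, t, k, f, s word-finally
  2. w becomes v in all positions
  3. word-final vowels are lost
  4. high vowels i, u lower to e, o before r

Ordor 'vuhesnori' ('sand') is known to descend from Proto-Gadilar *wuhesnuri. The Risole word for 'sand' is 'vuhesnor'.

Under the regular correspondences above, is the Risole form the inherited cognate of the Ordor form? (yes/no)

yes

Derive the expected Risole reflex of *wuhesnuri:
Risole: *wuhesnuri > vuhesnuri > vuhesnur > vuhesnor  (by unconditioned shift, apocope, pre-rhotic lowering)
Risole 'vuhesnor' matches the regular reflex exactly, so the pair is cognate.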